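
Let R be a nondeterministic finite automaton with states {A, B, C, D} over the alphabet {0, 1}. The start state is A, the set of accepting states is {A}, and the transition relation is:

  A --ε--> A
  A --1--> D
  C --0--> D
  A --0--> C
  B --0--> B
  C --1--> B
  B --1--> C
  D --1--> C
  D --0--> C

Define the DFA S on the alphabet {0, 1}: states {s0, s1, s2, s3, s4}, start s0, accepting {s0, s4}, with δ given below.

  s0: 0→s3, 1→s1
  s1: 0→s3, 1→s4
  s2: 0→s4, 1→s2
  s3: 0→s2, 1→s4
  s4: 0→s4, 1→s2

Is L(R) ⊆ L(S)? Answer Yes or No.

Yes

Exploring the product automaton R × S from the start pair (A, s0), following both machines on each input symbol, reaches 9 state pairs: (A, s0), (C, s3), (D, s1), (D, s2), (B, s4), (C, s4), (C, s2), (D, s4), (B, s2).
R accepts in {A} and S accepts in {s0, s4}. The reachable pairs whose R-component is accepting are (A, s0); in each of them the S-component is accepting too, so the product for L(R) \ L(S) (R-component accepting, S-component rejecting) has no reachable accepting pair and the difference is empty.
Hence every string in L(R) is also in L(S).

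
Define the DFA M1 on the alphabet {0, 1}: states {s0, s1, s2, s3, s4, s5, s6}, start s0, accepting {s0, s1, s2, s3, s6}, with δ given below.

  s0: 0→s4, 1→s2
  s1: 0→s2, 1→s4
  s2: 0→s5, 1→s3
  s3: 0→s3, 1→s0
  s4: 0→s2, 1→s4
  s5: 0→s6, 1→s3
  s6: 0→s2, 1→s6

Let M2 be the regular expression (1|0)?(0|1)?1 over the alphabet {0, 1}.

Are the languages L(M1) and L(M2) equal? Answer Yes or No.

No

The empty string ε is accepted by M1 but rejected by M2.
So L(M1) ≠ L(M2).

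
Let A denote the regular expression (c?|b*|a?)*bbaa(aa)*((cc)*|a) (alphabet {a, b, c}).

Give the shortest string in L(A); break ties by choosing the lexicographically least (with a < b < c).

bbaa

By inspection of the expression, no string of length less than 4 matches, and bbaa is the lexicographically first match of length 4.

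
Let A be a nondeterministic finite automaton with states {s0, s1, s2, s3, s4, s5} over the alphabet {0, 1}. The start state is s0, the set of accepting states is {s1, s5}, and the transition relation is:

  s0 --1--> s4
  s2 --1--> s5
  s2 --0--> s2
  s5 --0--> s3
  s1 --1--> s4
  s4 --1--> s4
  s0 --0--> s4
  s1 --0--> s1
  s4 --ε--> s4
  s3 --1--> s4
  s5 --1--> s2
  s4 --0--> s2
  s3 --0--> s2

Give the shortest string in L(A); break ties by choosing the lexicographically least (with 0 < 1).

001

A breadth-first search from s0 reaches an accepting state first via the path s0 → s4 → s2 → s5 on input 001.
No string of length < 3 is accepted (BFS exhausts all shorter strings without reaching an accepting state), and 001 is the lexicographically least accepting string of length 3.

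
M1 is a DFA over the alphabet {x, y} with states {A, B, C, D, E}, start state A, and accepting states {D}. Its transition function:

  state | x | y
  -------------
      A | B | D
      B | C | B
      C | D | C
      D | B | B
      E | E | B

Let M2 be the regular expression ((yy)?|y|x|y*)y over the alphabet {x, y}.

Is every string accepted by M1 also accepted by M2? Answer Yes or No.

No

The string xxx is in L(M1) but not in L(M2).
So L(M1) ⊄ L(M2).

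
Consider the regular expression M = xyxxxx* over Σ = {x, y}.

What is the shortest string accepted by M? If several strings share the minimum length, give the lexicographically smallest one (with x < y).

xyxxx

By inspection of the expression, no string of length less than 5 matches, and xyxxx is the lexicographically first match of length 5.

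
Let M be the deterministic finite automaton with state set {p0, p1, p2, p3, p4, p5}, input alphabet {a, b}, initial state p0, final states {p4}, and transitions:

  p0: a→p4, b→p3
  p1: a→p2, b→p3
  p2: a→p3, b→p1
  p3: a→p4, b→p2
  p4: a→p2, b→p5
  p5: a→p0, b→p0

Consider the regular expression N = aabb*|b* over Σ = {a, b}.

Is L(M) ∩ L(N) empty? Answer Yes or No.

Yes

Converting the expression N to a DFA (subset construction, then merging equivalent states) gives the minimal DFA with states {n0, n1, n2, n3, n4}, start state n0, accepting states {n0, n2} and transitions n0: a→n1, b→n2; n1: a→n3, b→n4; n2: a→n4, b→n2; n3: a→n4, b→n2; n4: a→n4, b→n4.
Exploring the product automaton M × N from the start pair (p0, n0), following both machines on each input symbol, reaches 12 state pairs: (p0, n0), (p4, n1), (p3, n2), (p2, n3), (p5, n4), (p4, n4), (p2, n2), (p3, n4), (p1, n2), (p0, n4), (p2, n4), (p1, n4).
M accepts in {p4} and N accepts in {n0, n2}; no reachable pair has both components accepting, so no string drives both machines to acceptance simultaneously and L(M) ∩ L(N) = ∅.
So no string is accepted by both, and the intersection is empty.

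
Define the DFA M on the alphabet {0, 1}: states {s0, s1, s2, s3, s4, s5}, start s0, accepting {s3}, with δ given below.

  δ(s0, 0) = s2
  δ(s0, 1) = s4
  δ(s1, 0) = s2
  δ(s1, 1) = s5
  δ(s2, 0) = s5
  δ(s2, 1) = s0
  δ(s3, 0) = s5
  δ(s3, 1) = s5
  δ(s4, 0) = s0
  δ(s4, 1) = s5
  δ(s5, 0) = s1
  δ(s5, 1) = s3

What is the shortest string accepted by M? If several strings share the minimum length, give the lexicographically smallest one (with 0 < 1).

A breadth-first search from s0 reaches an accepting state first via the path s0 → s2 → s5 → s3 on input 001.
No string of length < 3 is accepted (BFS exhausts all shorter strings without reaching an accepting state), and 001 is the lexicographically least accepting string of length 3.

001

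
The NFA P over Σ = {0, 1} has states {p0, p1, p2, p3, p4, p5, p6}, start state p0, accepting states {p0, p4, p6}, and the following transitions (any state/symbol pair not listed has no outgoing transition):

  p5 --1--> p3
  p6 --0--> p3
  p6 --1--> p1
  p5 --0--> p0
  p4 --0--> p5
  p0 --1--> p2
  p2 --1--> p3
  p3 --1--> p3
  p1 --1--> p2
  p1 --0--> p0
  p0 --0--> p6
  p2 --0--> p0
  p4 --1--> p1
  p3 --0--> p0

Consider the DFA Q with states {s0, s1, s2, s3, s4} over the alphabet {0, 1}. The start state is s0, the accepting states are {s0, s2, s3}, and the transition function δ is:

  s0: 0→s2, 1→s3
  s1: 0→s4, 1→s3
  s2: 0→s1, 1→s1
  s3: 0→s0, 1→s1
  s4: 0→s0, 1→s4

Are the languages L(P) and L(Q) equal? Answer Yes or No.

No

The string 000 is accepted by P but rejected by Q.
So L(P) ≠ L(Q).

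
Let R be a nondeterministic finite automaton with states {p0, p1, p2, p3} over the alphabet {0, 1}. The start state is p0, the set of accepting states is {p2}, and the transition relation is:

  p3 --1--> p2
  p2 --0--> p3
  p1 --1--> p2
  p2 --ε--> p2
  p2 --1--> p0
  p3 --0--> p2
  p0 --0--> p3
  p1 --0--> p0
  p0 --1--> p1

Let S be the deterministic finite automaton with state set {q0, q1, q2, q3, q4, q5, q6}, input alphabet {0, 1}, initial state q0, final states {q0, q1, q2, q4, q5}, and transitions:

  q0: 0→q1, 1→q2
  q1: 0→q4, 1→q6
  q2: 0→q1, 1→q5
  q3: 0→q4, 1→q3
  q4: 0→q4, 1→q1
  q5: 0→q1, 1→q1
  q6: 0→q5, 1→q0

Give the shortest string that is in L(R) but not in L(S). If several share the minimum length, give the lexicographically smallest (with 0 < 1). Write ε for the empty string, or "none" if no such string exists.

01

The string 01 is accepted by R but not by S.
No shorter string lies in the difference, and 01 is the lexicographically first length-2 string in L(R) \ L(S).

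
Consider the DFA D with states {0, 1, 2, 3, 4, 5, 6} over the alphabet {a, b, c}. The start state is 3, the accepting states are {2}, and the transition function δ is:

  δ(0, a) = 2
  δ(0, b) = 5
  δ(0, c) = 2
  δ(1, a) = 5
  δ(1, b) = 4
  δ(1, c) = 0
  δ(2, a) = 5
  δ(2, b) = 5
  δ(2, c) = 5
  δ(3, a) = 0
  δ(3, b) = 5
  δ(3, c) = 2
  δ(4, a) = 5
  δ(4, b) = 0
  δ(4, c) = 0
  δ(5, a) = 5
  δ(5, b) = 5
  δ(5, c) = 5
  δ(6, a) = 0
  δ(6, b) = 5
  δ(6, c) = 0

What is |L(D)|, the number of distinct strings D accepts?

The useful subgraph on states {0, 2, 3} is acyclic, so L(D) is finite; the longest accepting path visits 3 useful states, giving maximum string length 2.
Counting accepting paths from 3 by length: 1 of length 1, 2 of length 2. Total 3.

3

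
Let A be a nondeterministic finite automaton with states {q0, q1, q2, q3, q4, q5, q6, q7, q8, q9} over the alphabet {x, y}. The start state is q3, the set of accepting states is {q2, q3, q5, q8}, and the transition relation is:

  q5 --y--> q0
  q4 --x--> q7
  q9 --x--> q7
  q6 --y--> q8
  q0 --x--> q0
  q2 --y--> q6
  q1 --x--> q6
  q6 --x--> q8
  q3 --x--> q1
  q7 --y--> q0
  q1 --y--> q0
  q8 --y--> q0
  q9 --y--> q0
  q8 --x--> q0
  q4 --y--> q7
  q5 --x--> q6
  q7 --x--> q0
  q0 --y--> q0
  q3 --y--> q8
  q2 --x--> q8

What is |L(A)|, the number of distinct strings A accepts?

4

The useful subgraph on states {q1, q3, q6, q8} is acyclic, so L(A) is finite; the longest accepting path visits 4 useful states, giving maximum string length 3.
Counting accepting paths from q3 by length: 1 of length 0, 1 of length 1, 2 of length 3. Total 4.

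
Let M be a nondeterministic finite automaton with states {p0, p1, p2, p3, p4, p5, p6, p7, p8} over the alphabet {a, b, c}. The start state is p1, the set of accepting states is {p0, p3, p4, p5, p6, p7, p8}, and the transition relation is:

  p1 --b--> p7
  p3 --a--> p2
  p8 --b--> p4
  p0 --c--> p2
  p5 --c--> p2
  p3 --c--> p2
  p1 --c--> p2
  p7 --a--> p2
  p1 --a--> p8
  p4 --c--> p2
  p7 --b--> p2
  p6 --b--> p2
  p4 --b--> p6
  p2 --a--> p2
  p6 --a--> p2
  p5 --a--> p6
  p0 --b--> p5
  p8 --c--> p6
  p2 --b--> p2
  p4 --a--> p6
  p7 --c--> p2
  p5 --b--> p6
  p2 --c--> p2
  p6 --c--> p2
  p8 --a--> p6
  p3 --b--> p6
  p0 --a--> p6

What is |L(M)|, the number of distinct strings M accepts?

7

The useful subgraph on states {p1, p4, p6, p7, p8} is acyclic, so L(M) is finite; the longest accepting path visits 4 useful states, giving maximum string length 3.
Counting accepting paths from p1 by length: 2 of length 1, 3 of length 2, 2 of length 3. Total 7.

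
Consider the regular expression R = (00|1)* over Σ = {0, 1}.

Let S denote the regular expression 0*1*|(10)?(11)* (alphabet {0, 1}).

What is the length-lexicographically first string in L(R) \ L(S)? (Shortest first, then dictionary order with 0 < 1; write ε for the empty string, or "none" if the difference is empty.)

The string 100 is accepted by R but not by S.
No shorter string lies in the difference, and 100 is the lexicographically first length-3 string in L(R) \ L(S).

100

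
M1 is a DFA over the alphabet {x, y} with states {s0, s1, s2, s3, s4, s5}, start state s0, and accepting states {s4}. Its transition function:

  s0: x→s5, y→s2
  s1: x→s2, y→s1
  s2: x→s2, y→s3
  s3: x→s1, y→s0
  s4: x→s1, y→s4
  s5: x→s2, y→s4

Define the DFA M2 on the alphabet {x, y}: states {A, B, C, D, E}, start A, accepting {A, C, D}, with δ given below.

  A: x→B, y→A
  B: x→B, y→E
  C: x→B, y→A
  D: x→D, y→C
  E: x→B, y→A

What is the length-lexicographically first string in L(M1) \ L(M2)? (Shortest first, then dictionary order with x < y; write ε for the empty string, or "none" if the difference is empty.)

The string xy is accepted by M1 but not by M2.
No shorter string lies in the difference, and xy is the lexicographically first length-2 string in L(M1) \ L(M2).

xy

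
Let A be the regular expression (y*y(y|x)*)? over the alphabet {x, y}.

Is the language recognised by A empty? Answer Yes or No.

The empty string ε matches the expression, so it belongs to L(A).
Since L(A) contains at least one string, it is not empty.

No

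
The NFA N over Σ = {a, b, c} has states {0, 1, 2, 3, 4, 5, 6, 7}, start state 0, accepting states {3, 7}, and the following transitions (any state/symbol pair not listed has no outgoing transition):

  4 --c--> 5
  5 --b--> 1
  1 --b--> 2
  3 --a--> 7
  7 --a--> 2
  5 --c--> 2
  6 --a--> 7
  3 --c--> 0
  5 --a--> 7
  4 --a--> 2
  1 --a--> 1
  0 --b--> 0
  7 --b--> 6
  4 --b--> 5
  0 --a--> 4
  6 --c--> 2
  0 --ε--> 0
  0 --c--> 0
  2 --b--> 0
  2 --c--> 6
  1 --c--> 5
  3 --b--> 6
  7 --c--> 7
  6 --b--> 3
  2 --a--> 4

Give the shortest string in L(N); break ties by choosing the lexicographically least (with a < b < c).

A breadth-first search from 0 reaches an accepting state first via the path 0 → 4 → 5 → 7 on input aba.
No string of length < 3 is accepted (BFS exhausts all shorter strings without reaching an accepting state), and aba is the lexicographically least accepting string of length 3.

aba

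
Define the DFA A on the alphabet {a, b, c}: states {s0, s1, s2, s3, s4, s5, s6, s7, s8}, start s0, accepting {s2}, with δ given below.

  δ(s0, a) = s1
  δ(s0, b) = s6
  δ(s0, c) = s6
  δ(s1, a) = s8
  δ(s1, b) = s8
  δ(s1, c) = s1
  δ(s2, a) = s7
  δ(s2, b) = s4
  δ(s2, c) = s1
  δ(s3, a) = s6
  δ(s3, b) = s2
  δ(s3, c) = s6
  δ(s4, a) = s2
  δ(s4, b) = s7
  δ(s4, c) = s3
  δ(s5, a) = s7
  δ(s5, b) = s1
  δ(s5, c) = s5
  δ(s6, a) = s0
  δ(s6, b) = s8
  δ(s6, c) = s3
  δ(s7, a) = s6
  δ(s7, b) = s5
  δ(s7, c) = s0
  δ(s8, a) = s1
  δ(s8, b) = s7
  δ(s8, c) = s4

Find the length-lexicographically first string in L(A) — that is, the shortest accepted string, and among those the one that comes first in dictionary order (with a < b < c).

A breadth-first search from s0 reaches an accepting state first via the path s0 → s6 → s3 → s2 on input bcb.
No string of length < 3 is accepted (BFS exhausts all shorter strings without reaching an accepting state), and bcb is the lexicographically least accepting string of length 3.

bcb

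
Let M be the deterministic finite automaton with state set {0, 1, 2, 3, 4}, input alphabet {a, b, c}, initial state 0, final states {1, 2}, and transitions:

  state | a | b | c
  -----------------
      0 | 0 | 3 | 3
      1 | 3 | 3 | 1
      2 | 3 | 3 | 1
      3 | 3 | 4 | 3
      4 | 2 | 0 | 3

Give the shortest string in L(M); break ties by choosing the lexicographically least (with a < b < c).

bba

A breadth-first search from 0 reaches an accepting state first via the path 0 → 3 → 4 → 2 on input bba.
No string of length < 3 is accepted (BFS exhausts all shorter strings without reaching an accepting state), and bba is the lexicographically least accepting string of length 3.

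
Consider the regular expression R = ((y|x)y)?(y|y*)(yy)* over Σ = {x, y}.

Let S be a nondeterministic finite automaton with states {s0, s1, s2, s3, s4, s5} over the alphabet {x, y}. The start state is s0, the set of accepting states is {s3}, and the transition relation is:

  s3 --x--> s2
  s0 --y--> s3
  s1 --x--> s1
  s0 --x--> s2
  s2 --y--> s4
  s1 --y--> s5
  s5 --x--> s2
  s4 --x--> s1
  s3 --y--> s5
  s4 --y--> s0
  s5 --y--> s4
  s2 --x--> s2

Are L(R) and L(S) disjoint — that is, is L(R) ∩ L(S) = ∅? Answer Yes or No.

No

The string y is accepted by both R and S.
Hence L(R) ∩ L(S) ≠ ∅.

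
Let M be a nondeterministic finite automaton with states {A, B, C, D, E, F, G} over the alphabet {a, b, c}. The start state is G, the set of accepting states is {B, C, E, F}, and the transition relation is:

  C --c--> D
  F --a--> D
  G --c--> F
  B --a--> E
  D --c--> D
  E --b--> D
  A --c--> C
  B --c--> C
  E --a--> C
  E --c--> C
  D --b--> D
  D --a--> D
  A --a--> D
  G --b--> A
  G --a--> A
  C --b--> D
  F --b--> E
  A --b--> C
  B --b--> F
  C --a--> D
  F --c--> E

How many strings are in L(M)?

The useful subgraph on states {A, C, E, F, G} is acyclic, so L(M) is finite; the longest accepting path visits 4 useful states, giving maximum string length 3.
Counting accepting paths from G by length: 1 of length 1, 6 of length 2, 4 of length 3. Total 11.

11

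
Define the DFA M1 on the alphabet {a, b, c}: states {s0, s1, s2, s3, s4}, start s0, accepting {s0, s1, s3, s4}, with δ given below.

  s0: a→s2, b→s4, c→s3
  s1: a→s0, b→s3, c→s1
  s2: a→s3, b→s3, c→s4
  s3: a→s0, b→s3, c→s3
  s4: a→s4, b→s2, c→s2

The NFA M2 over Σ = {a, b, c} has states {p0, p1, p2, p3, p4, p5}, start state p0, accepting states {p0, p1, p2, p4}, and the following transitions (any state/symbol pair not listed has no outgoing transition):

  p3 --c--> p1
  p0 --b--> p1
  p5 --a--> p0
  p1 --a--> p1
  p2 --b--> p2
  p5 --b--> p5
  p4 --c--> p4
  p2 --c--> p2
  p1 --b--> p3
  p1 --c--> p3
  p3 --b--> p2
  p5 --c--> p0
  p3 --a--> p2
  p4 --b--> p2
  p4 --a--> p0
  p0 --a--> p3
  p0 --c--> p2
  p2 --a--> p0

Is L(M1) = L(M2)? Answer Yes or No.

Yes

Exploring the product automaton M1 × M2 from the start pair (s0, p0), following both machines on each input symbol, reaches 4 state pairs: (s0, p0), (s2, p3), (s4, p1), (s3, p2).
M1 accepts in {s0, s1, s3, s4} and M2 accepts in {p0, p1, p2, p4}. In every reachable pair the two components are either both accepting — (s0, p0), (s4, p1), (s3, p2) — or both non-accepting, so no string is accepted by exactly one of the machines: L(M1) \ L(M2) and L(M2) \ L(M1) are both empty.
Hence every string is accepted by M1 iff it is accepted by M2, and the two languages coincide.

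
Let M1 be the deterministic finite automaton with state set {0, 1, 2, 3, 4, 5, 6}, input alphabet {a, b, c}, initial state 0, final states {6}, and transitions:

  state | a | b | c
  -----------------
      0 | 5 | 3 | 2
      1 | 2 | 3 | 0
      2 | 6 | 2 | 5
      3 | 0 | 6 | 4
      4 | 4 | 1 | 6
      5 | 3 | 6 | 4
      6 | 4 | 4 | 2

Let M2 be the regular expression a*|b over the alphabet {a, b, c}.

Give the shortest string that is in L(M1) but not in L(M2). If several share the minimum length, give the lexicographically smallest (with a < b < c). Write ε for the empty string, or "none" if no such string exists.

The string ab is accepted by M1 but not by M2.
No shorter string lies in the difference, and ab is the lexicographically first length-2 string in L(M1) \ L(M2).

ab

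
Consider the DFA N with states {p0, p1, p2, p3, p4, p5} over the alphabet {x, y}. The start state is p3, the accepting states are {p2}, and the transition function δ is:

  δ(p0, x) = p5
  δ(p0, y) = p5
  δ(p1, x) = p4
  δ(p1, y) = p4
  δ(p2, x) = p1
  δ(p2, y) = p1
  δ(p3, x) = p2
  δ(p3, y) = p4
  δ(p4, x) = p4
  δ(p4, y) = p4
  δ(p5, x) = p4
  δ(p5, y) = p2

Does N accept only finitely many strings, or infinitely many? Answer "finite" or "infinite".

The useful states (reachable from p3 and able to reach an accepting state) are {p2, p3}.
Restricted to these states the transition graph has no cycle, so every accepting path has bounded length and L is finite.

finite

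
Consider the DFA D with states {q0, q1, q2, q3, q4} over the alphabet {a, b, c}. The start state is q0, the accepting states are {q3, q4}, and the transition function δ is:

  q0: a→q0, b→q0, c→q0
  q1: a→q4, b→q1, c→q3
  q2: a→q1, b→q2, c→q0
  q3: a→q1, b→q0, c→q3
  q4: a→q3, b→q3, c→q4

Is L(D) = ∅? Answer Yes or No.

The states reachable from the start state are {q0}.
None of the accepting states {q3, q4} is reachable, so no string is accepted and L(D) = ∅.

Yes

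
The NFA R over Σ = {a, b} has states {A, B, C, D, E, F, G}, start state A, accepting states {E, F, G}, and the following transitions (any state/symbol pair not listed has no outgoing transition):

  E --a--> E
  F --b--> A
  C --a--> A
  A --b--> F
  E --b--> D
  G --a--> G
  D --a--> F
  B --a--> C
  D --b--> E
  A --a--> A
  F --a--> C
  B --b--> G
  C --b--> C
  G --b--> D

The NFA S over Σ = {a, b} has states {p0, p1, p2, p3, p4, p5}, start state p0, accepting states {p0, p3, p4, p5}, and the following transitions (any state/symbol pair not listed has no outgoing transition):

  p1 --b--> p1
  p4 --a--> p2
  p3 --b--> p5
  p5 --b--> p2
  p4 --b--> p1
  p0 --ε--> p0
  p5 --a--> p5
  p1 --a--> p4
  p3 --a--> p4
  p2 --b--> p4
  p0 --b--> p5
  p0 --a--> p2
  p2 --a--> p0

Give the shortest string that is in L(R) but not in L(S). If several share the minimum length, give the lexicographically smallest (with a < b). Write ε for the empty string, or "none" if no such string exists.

The string abbb is accepted by R but not by S.
No shorter string lies in the difference, and abbb is the lexicographically first length-4 string in L(R) \ L(S).

abbb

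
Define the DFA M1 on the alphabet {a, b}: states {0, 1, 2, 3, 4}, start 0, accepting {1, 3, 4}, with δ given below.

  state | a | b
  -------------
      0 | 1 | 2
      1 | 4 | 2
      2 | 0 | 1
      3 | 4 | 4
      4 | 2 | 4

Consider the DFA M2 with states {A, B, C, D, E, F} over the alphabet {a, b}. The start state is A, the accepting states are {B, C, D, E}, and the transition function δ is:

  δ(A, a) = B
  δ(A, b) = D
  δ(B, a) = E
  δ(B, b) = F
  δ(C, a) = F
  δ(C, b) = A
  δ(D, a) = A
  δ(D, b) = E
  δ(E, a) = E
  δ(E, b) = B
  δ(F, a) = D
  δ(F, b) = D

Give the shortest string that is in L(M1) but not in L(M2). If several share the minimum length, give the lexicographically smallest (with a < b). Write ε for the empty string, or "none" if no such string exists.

The string aabb is accepted by M1 but not by M2.
No shorter string lies in the difference, and aabb is the lexicographically first length-4 string in L(M1) \ L(M2).

aabb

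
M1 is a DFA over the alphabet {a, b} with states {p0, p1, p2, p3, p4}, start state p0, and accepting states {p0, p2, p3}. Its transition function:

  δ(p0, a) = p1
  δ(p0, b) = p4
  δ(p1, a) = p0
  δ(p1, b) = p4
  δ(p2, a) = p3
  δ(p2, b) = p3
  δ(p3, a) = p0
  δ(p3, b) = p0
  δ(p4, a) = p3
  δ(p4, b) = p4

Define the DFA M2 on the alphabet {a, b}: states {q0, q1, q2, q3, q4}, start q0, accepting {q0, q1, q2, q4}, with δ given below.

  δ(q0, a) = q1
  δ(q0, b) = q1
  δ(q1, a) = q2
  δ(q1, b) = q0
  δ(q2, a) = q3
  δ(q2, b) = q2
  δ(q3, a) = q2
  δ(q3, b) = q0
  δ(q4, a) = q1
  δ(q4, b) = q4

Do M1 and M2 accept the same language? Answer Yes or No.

The string baa is accepted by M1 but rejected by M2.
So L(M1) ≠ L(M2).

No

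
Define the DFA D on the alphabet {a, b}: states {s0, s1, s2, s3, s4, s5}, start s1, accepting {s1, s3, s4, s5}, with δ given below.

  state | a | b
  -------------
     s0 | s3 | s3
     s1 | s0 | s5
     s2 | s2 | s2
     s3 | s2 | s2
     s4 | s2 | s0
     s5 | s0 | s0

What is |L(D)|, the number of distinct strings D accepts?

8

The useful subgraph on states {s0, s1, s3, s5} is acyclic, so L(D) is finite; the longest accepting path visits 4 useful states, giving maximum string length 3.
Counting accepting paths from s1 by length: 1 of length 0, 1 of length 1, 2 of length 2, 4 of length 3. Total 8.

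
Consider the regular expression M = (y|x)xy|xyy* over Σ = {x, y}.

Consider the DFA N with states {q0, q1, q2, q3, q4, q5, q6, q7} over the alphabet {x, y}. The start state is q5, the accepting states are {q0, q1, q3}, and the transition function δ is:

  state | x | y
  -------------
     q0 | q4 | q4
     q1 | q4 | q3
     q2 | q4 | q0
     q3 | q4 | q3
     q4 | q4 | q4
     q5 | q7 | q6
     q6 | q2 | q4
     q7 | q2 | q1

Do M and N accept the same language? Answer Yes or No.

Yes

Converting the expression M to a DFA (subset construction, then merging equivalent states) gives the minimal DFA with states {m0, m1, m2, m3, m4, m5, m6}, start state m0, accepting states {m4, m6} and transitions m0: x→m1, y→m2; m1: x→m3, y→m4; m2: x→m3, y→m5; m3: x→m5, y→m6; m4: x→m5, y→m4; m5: x→m5, y→m5; m6: x→m5, y→m5.
Exploring the product automaton M × N from the start pair (m0, q5), following both machines on each input symbol, reaches 8 state pairs: (m0, q5), (m1, q7), (m2, q6), (m3, q2), (m4, q1), (m5, q4), (m6, q0), (m4, q3).
M accepts in {m4, m6} and N accepts in {q0, q1, q3}. In every reachable pair the two components are either both accepting — (m4, q1), (m6, q0), (m4, q3) — or both non-accepting, so no string is accepted by exactly one of the machines: L(M) \ L(N) and L(N) \ L(M) are both empty.
Hence every string is accepted by M iff it is accepted by N, and the two languages coincide.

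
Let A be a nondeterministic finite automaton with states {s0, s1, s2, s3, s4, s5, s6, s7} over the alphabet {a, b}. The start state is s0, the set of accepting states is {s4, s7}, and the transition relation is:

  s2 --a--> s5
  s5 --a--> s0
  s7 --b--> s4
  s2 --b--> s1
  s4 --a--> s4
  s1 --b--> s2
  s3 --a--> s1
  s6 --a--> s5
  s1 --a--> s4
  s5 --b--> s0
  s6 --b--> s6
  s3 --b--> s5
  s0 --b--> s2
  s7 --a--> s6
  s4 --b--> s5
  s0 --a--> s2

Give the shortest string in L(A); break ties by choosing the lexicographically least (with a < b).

aba

A breadth-first search from s0 reaches an accepting state first via the path s0 → s2 → s1 → s4 on input aba.
No string of length < 3 is accepted (BFS exhausts all shorter strings without reaching an accepting state), and aba is the lexicographically least accepting string of length 3.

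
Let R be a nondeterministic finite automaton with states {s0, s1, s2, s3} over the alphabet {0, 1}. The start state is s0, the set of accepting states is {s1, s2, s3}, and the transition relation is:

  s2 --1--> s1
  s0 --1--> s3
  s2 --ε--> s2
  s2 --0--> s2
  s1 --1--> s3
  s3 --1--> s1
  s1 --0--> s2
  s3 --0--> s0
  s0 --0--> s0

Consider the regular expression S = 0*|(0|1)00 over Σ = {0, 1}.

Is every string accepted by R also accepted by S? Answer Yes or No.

The string 1 is in L(R) but not in L(S).
So L(R) ⊄ L(S).

No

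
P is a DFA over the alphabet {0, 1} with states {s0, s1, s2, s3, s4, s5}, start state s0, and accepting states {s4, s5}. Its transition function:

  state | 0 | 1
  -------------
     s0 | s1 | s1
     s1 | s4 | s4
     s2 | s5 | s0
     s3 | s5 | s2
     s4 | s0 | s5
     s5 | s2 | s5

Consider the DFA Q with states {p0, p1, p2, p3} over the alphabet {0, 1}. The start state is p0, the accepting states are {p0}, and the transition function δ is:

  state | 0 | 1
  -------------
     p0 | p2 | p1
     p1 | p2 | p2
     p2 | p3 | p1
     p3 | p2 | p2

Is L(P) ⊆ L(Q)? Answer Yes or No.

The string 00 is in L(P) but not in L(Q).
So L(P) ⊄ L(Q).

No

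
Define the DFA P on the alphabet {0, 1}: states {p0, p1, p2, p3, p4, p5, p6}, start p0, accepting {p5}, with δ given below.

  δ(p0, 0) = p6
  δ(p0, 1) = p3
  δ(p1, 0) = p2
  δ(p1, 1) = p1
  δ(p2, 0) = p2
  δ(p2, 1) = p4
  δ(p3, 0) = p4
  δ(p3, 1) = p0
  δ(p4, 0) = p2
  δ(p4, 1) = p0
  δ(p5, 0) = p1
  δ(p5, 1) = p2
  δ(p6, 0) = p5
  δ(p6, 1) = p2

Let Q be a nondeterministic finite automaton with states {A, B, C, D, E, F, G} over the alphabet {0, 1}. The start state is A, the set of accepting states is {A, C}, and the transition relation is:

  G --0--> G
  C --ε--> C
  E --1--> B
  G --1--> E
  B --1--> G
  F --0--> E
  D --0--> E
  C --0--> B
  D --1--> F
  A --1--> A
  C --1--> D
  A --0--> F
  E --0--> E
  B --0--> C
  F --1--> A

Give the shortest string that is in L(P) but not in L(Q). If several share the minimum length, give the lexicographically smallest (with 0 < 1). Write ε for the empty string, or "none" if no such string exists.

00

The string 00 is accepted by P but not by Q.
No shorter string lies in the difference, and 00 is the lexicographically first length-2 string in L(P) \ L(Q).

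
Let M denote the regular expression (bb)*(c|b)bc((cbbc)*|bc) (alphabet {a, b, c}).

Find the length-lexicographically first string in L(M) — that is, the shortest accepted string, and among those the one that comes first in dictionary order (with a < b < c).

bbc

By inspection of the expression, no string of length less than 3 matches, and bbc is the lexicographically first match of length 3.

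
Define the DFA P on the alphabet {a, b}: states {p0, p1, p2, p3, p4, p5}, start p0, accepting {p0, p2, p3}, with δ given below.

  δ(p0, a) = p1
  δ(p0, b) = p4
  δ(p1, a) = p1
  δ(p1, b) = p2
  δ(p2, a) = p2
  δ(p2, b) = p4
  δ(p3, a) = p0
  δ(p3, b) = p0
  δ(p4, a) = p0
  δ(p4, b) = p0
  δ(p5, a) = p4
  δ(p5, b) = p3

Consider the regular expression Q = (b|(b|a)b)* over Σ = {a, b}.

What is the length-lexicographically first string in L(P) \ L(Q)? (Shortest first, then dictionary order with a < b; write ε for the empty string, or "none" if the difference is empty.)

The string ba is accepted by P but not by Q.
No shorter string lies in the difference, and ba is the lexicographically first length-2 string in L(P) \ L(Q).

ba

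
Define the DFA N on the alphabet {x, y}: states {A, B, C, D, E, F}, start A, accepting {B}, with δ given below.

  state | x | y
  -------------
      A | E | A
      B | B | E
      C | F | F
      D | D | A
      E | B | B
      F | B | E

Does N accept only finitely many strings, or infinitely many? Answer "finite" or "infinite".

State A is reachable from the start and can reach an accepting state, and it lies on the cycle A → A.
Traversing that cycle any number of times yields accepted strings of unbounded length, so the language is infinite.

infinite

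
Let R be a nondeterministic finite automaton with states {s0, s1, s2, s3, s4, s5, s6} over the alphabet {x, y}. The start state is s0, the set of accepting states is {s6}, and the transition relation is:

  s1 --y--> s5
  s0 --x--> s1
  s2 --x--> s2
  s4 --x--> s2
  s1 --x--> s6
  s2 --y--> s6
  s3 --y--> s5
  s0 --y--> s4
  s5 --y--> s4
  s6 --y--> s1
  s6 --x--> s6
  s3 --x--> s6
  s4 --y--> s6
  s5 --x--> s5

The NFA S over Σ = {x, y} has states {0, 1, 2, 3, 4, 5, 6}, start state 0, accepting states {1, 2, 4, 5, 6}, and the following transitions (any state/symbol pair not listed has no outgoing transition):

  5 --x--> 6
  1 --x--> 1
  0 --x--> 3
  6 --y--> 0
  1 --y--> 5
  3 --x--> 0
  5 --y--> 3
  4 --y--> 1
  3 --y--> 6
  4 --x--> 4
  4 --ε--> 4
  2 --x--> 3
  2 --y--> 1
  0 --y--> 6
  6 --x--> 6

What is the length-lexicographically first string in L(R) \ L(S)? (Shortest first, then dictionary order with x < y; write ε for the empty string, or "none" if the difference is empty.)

The string xx is accepted by R but not by S.
No shorter string lies in the difference, and xx is the lexicographically first length-2 string in L(R) \ L(S).

xx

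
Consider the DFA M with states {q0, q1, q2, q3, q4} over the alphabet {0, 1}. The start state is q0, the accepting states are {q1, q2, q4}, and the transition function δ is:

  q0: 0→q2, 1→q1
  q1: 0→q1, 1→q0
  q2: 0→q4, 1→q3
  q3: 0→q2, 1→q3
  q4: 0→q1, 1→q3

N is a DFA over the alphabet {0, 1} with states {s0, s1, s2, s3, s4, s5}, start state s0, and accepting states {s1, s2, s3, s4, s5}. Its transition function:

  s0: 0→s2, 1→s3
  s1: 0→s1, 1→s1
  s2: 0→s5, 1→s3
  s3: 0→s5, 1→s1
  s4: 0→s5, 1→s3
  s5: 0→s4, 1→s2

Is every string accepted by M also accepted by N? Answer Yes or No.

Exploring the product automaton M × N from the start pair (q0, s0), following both machines on each input symbol, reaches 17 state pairs: (q0, s0), (q2, s2), (q1, s3), (q4, s5), (q3, s3), (q1, s5), (q0, s1), (q1, s4), (q3, s2), (q2, s5), (q3, s1), (q0, s2), (q2, s1), (q1, s1), (q0, s3), (q4, s4), (q4, s1).
M accepts in {q1, q2, q4} and N accepts in {s1, s2, s3, s4, s5}. The reachable pairs whose M-component is accepting are (q2, s2), (q1, s3), (q4, s5), (q1, s5), (q1, s4), (q2, s5), (q2, s1), (q1, s1), (q4, s4), (q4, s1); in each of them the N-component is accepting too, so the product for L(M) \ L(N) (M-component accepting, N-component rejecting) has no reachable accepting pair and the difference is empty.
Hence every string in L(M) is also in L(N).

Yes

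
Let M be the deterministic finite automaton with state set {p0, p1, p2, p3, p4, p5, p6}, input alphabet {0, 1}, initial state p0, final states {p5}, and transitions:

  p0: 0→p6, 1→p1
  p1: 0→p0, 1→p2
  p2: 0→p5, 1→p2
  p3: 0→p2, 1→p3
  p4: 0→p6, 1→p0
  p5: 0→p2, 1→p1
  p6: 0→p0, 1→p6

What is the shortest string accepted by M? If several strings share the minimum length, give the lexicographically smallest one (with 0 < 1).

110

A breadth-first search from p0 reaches an accepting state first via the path p0 → p1 → p2 → p5 on input 110.
No string of length < 3 is accepted (BFS exhausts all shorter strings without reaching an accepting state), and 110 is the lexicographically least accepting string of length 3.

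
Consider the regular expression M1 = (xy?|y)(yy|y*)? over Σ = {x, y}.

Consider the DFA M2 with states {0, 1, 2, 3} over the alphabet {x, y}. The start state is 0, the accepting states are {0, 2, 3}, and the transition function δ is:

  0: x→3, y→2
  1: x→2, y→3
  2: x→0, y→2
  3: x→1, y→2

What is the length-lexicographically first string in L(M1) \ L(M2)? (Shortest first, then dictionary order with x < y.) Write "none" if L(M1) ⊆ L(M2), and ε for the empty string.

none

Converting the expression M1 to a DFA (subset construction, then merging equivalent states) gives the minimal DFA with states {r0, r1, r2}, start state r0, accepting states {r1} and transitions r0: x→r1, y→r1; r1: x→r2, y→r1; r2: x→r2, y→r2.
Exploring the product automaton M1 × M2 from the start pair (r0, 0), following both machines on each input symbol, reaches 7 state pairs: (r0, 0), (r1, 3), (r1, 2), (r2, 1), (r2, 0), (r2, 2), (r2, 3).
M1 accepts in {r1} and M2 accepts in {0, 2, 3}. The reachable pairs whose M1-component is accepting are (r1, 3), (r1, 2); in each of them the M2-component is accepting too, so the product for L(M1) \ L(M2) (M1-component accepting, M2-component rejecting) has no reachable accepting pair and the difference is empty.
So every string accepted by M1 is also accepted by M2: L(M1) \ L(M2) = ∅ and there is no such string.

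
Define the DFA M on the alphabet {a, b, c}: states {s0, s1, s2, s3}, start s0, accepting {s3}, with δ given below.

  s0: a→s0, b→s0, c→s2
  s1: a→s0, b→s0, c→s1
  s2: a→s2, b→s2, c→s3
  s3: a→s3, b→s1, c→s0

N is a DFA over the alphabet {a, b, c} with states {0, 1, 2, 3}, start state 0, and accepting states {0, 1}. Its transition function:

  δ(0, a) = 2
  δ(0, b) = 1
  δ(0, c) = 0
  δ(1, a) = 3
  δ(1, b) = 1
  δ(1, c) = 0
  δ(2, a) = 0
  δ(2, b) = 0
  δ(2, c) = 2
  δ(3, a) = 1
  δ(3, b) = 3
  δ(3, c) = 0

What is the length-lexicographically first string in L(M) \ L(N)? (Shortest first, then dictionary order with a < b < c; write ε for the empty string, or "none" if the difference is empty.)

The string acc is accepted by M but not by N.
No shorter string lies in the difference, and acc is the lexicographically first length-3 string in L(M) \ L(N).

acc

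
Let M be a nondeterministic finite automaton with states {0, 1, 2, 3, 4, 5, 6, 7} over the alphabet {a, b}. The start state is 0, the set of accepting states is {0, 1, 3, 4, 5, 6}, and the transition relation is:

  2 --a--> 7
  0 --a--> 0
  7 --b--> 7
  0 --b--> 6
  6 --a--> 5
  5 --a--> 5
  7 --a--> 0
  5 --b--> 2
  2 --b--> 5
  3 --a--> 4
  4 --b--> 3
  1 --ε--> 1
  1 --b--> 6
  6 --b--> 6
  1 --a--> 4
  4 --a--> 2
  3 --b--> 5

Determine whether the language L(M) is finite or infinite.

State 0 is reachable from the start and can reach an accepting state, and it lies on the cycle 0 → 0.
Traversing that cycle any number of times yields accepted strings of unbounded length, so the language is infinite.

infinite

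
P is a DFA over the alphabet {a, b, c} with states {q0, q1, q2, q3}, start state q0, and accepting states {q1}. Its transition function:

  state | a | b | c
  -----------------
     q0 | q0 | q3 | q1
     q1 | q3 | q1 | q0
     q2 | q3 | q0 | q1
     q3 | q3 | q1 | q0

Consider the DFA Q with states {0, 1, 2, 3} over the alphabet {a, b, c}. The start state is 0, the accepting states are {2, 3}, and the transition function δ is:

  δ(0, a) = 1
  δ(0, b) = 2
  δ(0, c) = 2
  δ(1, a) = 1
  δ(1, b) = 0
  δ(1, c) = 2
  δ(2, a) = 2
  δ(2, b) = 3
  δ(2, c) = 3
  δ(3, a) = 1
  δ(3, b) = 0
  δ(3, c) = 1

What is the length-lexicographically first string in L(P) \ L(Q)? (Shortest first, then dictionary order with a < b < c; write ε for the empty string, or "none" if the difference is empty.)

bbb

The string bbb is accepted by P but not by Q.
No shorter string lies in the difference, and bbb is the lexicographically first length-3 string in L(P) \ L(Q).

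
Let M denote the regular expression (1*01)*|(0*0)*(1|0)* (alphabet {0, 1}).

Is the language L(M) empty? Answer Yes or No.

No

The empty string ε matches the expression, so it belongs to L(M).
Since L(M) contains at least one string, it is not empty.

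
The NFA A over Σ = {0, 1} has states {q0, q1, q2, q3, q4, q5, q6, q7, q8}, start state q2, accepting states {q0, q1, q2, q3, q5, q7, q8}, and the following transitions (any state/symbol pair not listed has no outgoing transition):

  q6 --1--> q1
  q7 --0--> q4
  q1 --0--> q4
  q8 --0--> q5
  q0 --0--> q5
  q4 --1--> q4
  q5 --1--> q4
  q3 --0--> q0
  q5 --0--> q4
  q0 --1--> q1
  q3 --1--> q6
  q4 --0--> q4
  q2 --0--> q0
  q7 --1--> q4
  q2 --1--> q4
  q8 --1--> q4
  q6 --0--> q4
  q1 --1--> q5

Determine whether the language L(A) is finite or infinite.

The useful states (reachable from q2 and able to reach an accepting state) are {q0, q1, q2, q5}.
Restricted to these states the transition graph has no cycle, so every accepting path has bounded length and L is finite.

finite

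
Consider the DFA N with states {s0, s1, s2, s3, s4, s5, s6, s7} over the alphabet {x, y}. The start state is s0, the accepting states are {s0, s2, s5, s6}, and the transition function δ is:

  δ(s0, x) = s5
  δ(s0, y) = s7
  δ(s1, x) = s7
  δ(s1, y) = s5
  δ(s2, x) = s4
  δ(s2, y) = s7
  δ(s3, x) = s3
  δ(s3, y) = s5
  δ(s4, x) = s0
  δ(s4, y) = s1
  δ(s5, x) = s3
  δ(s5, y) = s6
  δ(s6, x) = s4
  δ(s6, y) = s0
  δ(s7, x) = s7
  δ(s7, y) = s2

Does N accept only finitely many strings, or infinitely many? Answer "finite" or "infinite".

State s3 is reachable from the start and can reach an accepting state, and it lies on the cycle s3 → s3.
Traversing that cycle any number of times yields accepted strings of unbounded length, so the language is infinite.

infinite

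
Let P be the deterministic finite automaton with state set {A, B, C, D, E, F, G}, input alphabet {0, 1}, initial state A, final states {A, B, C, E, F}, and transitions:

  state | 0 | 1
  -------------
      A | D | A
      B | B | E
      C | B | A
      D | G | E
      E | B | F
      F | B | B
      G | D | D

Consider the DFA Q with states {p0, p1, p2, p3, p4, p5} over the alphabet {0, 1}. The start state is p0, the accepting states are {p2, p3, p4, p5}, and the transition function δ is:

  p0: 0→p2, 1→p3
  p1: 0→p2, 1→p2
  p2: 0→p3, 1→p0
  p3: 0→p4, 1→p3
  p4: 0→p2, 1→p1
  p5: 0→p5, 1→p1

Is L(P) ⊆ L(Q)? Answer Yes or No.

No

The empty string ε is in L(P) but not in L(Q).
So L(P) ⊄ L(Q).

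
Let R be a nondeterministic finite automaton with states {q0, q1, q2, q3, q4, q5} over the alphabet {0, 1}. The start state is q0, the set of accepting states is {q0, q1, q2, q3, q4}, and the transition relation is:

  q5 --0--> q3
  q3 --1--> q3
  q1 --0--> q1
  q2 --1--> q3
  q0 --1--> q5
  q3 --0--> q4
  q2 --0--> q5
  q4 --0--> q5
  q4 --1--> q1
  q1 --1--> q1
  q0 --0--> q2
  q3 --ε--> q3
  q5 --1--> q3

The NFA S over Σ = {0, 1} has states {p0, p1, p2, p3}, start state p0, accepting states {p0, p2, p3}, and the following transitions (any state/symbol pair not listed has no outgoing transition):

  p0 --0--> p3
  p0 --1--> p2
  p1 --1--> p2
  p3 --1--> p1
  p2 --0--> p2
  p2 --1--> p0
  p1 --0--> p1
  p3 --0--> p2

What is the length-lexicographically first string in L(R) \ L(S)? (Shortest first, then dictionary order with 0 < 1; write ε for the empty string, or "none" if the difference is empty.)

The string 01 is accepted by R but not by S.
No shorter string lies in the difference, and 01 is the lexicographically first length-2 string in L(R) \ L(S).

01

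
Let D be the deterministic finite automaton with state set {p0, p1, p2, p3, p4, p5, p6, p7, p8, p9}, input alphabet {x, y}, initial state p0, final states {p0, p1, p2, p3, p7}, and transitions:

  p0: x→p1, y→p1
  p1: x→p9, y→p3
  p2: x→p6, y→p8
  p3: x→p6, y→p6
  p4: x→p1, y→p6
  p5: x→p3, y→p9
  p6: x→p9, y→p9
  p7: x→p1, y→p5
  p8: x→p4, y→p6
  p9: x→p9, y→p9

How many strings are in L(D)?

5

The useful subgraph on states {p0, p1, p3} is acyclic, so L(D) is finite; the longest accepting path visits 3 useful states, giving maximum string length 2.
Counting accepting paths from p0 by length: 1 of length 0, 2 of length 1, 2 of length 2. Total 5.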